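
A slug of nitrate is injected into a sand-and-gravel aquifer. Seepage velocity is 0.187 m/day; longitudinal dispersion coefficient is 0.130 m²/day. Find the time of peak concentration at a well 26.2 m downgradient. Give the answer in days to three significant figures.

For the 1D instantaneous-source solution, setting ∂C/∂t = 0 at fixed x gives v²t² + 2Dt − x² = 0, so t = (√(D² + v²x²) − D)/v².
√(D² + v²x²) = √(0.130² + 0.187² × 26.2²) = 4.901; v² = 0.034969.
t = (4.901 − 0.130)/0.034969 = 136 days (vs. the pure-advection estimate x/v = 140 d).

136 days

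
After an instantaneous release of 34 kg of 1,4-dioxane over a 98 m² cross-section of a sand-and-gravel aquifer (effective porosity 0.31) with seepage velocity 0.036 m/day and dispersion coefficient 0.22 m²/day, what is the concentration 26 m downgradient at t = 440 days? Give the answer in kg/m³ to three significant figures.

For an instantaneous plane source, C(x,t) = M/(n_e·A·√(4πDt)) · exp(−(x−vt)²/(4Dt)), with n_e·A the pore (flow) area.
Plume center vt = 0.036 × 440 = 15.84 m, so the well at 26 m is 10.16 m downgradient of the peak.
√(4πDt) = 34.88 m, giving peak height M/(n_e·A·√(4πDt)) = 34/(0.31 × 98 × 34.88) = 0.03209 kg/m³.
(x−vt)²/(4Dt) = (10.16)²/(4 × 0.22 × 440) = 0.2666; exp(−0.2666) = 0.7660.
C = 0.03209 × 0.7660 = 0.0246 kg/m³.

0.0246 kg/m³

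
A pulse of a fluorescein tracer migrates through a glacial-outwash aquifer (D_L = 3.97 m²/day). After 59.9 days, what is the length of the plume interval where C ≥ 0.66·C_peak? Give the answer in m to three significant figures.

The plume is Gaussian with σ = √(2Dt) = √(2 × 3.97 × 59.9) = 21.81 m.
C/C_peak = exp(−Δx²/(2σ²)) = 0.66 ⇒ Δx = σ·√(−2 ln 0.66) = 21.81 × 0.9116 = 19.88 m.
Width = 2Δx = 39.8 m.

39.8 m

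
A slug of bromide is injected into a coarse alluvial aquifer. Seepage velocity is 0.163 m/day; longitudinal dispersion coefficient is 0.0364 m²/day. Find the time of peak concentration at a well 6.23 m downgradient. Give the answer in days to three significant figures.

For the 1D instantaneous-source solution, setting ∂C/∂t = 0 at fixed x gives v²t² + 2Dt − x² = 0, so t = (√(D² + v²x²) − D)/v².
√(D² + v²x²) = √(0.0364² + 0.163² × 6.23²) = 1.016; v² = 0.026569.
t = (1.016 − 0.0364)/0.026569 = 36.9 days (vs. the pure-advection estimate x/v = 38.2 d).

36.9 days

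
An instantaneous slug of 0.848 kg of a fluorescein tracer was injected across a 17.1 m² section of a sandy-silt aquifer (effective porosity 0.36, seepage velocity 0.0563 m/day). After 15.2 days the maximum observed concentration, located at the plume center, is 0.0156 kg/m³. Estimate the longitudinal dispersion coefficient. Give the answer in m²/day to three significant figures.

At the plume center C_max = M/(n_e·A·√(4πDt)), so D = M²/(4πt·(n_e·A·C_max)²).
n_e·A·C_max = 0.36 × 17.1 × 0.0156 = 0.09603 kg/m.
D = 0.848²/(4π × 15.2 × 0.09603²) = 0.408 m²/day.

0.408 m²/day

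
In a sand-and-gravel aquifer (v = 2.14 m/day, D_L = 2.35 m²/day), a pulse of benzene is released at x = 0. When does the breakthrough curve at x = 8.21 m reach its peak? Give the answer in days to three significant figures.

For the 1D instantaneous-source solution, setting ∂C/∂t = 0 at fixed x gives v²t² + 2Dt − x² = 0, so t = (√(D² + v²x²) − D)/v².
√(D² + v²x²) = √(2.35² + 2.14² × 8.21²) = 17.73; v² = 4.5796.
t = (17.73 − 2.35)/4.5796 = 3.36 days (vs. the pure-advection estimate x/v = 3.84 d).

3.36 days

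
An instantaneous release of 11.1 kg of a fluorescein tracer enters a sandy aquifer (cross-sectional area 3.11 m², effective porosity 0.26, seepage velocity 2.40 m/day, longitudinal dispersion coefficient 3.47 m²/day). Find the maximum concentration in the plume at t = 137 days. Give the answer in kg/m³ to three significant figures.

0.178 kg/m³

The peak of an instantaneous 1D plume sits at x = vt; there the Gaussian factor is 1 and C_max = M/(n_e·A·√(4πDt)), where n_e·A is the pore area the mass is dissolved in.
√(4πDt) = √(4π × 3.47 × 137) = 77.29 m, so C_max = 11.1/(0.26 × 3.11 × 77.29) = 0.178 kg/m³.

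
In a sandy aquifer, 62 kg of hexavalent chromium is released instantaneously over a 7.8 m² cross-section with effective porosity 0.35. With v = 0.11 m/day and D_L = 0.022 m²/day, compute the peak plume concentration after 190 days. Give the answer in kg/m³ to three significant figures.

The peak of an instantaneous 1D plume sits at x = vt; there the Gaussian factor is 1 and C_max = M/(n_e·A·√(4πDt)), where n_e·A is the pore area the mass is dissolved in.
√(4πDt) = √(4π × 0.022 × 190) = 7.248 m, so C_max = 62/(0.35 × 7.8 × 7.248) = 3.13 kg/m³.

3.13 kg/m³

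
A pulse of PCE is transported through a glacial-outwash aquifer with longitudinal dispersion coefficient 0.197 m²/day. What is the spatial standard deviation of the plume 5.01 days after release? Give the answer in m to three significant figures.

Dispersive spreading gives a Gaussian with σ² = 2Dt; advection only shifts the center.
σ = √(2 × 0.197 × 5.01) = 1.40 m.

1.40 m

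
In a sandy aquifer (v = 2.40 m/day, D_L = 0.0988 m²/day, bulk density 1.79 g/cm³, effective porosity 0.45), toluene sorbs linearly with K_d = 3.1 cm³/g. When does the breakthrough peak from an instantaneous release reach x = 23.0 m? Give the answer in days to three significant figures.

Retardation factor R = 1 + ρ_b·K_d/n = 1 + 1.79 × 3.1/0.45 = 13.33.
Sorption retards both mechanisms: v_R = v/R = 0.1800 m/day, D_R = D/R = 0.007412 m²/day.
Peak time from v_R²t² + 2D_R t − x² = 0: t = (√(D_R² + v_R²x²) − D_R)/v_R².
√(D_R² + v_R²x²) = √(0.007412² + 0.1800² × 23.0²) = 4.140; v_R² = 0.03240.
t = (4.140 − 0.007412)/0.03240 = 128 days.

128 days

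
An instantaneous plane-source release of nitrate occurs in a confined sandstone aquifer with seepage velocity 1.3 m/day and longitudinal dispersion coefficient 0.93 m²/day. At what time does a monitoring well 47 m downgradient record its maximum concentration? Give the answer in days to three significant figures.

For the 1D instantaneous-source solution, setting ∂C/∂t = 0 at fixed x gives v²t² + 2Dt − x² = 0, so t = (√(D² + v²x²) − D)/v².
√(D² + v²x²) = √(0.93² + 1.3² × 47²) = 61.11; v² = 1.69.
t = (61.11 − 0.93)/1.69 = 35.6 days (vs. the pure-advection estimate x/v = 36.2 d).

35.6 days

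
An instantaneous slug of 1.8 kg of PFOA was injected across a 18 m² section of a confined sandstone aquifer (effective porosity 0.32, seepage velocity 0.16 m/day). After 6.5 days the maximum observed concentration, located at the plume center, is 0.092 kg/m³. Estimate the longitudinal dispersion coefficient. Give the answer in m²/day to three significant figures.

0.141 m²/day

At the plume center C_max = M/(n_e·A·√(4πDt)), so D = M²/(4πt·(n_e·A·C_max)²).
n_e·A·C_max = 0.32 × 18 × 0.092 = 0.5299 kg/m.
D = 1.8²/(4π × 6.5 × 0.5299²) = 0.141 m²/day.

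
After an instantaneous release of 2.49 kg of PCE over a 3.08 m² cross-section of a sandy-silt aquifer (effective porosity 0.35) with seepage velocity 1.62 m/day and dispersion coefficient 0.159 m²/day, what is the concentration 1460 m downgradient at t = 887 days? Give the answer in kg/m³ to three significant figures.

0.0214 kg/m³

For an instantaneous plane source, C(x,t) = M/(n_e·A·√(4πDt)) · exp(−(x−vt)²/(4Dt)), with n_e·A the pore (flow) area.
Plume center vt = 1.62 × 887 = 1436.94 m, so the well at 1460 m is 23.06 m downgradient of the peak.
√(4πDt) = 42.10 m, giving peak height M/(n_e·A·√(4πDt)) = 2.49/(0.35 × 3.08 × 42.10) = 0.05487 kg/m³.
(x−vt)²/(4Dt) = (23.06)²/(4 × 0.159 × 887) = 0.9426; exp(−0.9426) = 0.3896.
C = 0.05487 × 0.3896 = 0.0214 kg/m³.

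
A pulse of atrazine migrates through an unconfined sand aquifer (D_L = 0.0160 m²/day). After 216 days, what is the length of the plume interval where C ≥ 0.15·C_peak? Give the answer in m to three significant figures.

The plume is Gaussian with σ = √(2Dt) = √(2 × 0.0160 × 216) = 2.629 m.
C/C_peak = exp(−Δx²/(2σ²)) = 0.15 ⇒ Δx = σ·√(−2 ln 0.15) = 2.629 × 1.948 = 5.121 m.
Width = 2Δx = 10.2 m.

10.2 m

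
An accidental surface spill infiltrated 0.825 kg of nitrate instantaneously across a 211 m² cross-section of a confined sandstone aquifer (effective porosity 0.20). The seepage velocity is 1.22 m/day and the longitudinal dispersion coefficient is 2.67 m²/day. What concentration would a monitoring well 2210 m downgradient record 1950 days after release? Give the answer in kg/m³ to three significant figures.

1.94e-05 kg/m³

For an instantaneous plane source, C(x,t) = M/(n_e·A·√(4πDt)) · exp(−(x−vt)²/(4Dt)), with n_e·A the pore (flow) area.
Plume center vt = 1.22 × 1950 = 2379 m, so the well at 2210 m is 169 m upgradient of the peak.
√(4πDt) = 255.8 m, giving peak height M/(n_e·A·√(4πDt)) = 0.825/(0.20 × 211 × 255.8) = 7.643e-05 kg/m³.
(x−vt)²/(4Dt) = (-169)²/(4 × 2.67 × 1950) = 1.371; exp(−1.371) = 0.2539.
C = 7.643e-05 × 0.2539 = 1.94e-05 kg/m³.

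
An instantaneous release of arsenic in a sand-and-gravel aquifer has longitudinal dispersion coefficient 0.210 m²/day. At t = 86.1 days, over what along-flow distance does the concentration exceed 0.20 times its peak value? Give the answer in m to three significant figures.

The plume is Gaussian with σ = √(2Dt) = √(2 × 0.210 × 86.1) = 6.013 m.
C/C_peak = exp(−Δx²/(2σ²)) = 0.20 ⇒ Δx = σ·√(−2 ln 0.20) = 6.013 × 1.794 = 10.79 m.
Width = 2Δx = 21.6 m.

21.6 m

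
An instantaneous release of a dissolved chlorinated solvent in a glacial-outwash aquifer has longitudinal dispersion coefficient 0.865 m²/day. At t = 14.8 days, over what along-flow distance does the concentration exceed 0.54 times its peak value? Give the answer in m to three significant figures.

The plume is Gaussian with σ = √(2Dt) = √(2 × 0.865 × 14.8) = 5.060 m.
C/C_peak = exp(−Δx²/(2σ²)) = 0.54 ⇒ Δx = σ·√(−2 ln 0.54) = 5.060 × 1.110 = 5.617 m.
Width = 2Δx = 11.2 m.

11.2 m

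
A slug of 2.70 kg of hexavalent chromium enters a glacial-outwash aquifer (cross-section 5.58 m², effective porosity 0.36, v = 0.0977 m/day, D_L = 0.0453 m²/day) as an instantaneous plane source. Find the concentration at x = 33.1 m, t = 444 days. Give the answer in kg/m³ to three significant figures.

For an instantaneous plane source, C(x,t) = M/(n_e·A·√(4πDt)) · exp(−(x−vt)²/(4Dt)), with n_e·A the pore (flow) area.
Plume center vt = 0.0977 × 444 = 43.3788 m, so the well at 33.1 m is 10.2788 m upgradient of the peak.
√(4πDt) = 15.90 m, giving peak height M/(n_e·A·√(4πDt)) = 2.70/(0.36 × 5.58 × 15.90) = 0.08453 kg/m³.
(x−vt)²/(4Dt) = (-10.2788)²/(4 × 0.0453 × 444) = 1.313; exp(−1.313) = 0.2690.
C = 0.08453 × 0.2690 = 0.0227 kg/m³.

0.0227 kg/m³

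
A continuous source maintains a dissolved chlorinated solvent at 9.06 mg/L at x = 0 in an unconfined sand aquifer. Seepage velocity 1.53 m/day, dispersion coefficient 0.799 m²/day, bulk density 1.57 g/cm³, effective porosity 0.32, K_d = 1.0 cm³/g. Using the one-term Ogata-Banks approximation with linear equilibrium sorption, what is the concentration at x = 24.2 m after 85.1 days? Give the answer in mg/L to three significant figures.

Retardation factor R = 1 + ρ_b·K_d/n = 1 + 1.57 × 1.0/0.32 = 5.906.
Sorption retards both mechanisms: v_R = v/R = 0.2591 m/day, D_R = D/R = 0.1353 m²/day.
v_R·t = 0.2591 × 85.1 = 22.04941 m; 2√(D_R t) = 6.786 m; argument = (24.2 − 22.04941)/6.786 = 0.3169.
C = C₀ × ½·erfc(0.3169) = 9.06 × 0.3270 = 2.96 mg/L.

2.96 mg/L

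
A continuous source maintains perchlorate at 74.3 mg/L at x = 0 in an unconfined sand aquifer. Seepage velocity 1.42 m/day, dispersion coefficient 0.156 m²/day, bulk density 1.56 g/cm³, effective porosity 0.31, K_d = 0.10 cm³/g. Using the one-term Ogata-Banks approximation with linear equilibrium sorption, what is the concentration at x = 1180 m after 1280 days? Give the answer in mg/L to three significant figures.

71.6 mg/L

Retardation factor R = 1 + ρ_b·K_d/n = 1 + 1.56 × 0.10/0.31 = 1.503.
Sorption retards both mechanisms: v_R = v/R = 0.9448 m/day, D_R = D/R = 0.1038 m²/day.
v_R·t = 0.9448 × 1280 = 1209.344 m; 2√(D_R t) = 23.05 m; argument = (1180 − 1209.344)/23.05 = -1.273.
C = C₀ × ½·erfc(-1.273) = 74.3 × 0.9641 = 71.6 mg/L.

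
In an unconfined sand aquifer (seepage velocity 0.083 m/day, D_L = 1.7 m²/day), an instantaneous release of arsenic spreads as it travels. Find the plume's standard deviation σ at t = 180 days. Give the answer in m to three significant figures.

24.7 m

Dispersive spreading gives a Gaussian with σ² = 2Dt; advection only shifts the center.
σ = √(2 × 1.7 × 180) = 24.7 m.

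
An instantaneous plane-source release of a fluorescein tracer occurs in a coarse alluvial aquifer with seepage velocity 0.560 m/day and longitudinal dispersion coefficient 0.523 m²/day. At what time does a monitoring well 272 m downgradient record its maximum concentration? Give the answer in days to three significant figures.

For the 1D instantaneous-source solution, setting ∂C/∂t = 0 at fixed x gives v²t² + 2Dt − x² = 0, so t = (√(D² + v²x²) − D)/v².
√(D² + v²x²) = √(0.523² + 0.560² × 272²) = 152.3; v² = 0.3136.
t = (152.3 − 0.523)/0.3136 = 484 days (vs. the pure-advection estimate x/v = 486 d).

484 days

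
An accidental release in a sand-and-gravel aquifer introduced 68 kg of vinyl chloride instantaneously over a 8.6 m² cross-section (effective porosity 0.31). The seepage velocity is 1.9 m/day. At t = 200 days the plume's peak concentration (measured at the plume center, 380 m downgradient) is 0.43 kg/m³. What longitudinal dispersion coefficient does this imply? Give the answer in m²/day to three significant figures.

At the plume center C_max = M/(n_e·A·√(4πDt)), so D = M²/(4πt·(n_e·A·C_max)²).
n_e·A·C_max = 0.31 × 8.6 × 0.43 = 1.146 kg/m.
D = 68²/(4π × 200 × 1.146²) = 1.40 m²/day.

1.40 m²/day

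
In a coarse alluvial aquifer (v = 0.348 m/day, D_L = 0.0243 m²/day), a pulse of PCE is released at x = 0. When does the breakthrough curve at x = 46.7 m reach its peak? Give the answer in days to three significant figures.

134 days

For the 1D instantaneous-source solution, setting ∂C/∂t = 0 at fixed x gives v²t² + 2Dt − x² = 0, so t = (√(D² + v²x²) − D)/v².
√(D² + v²x²) = √(0.0243² + 0.348² × 46.7²) = 16.25; v² = 0.121104.
t = (16.25 − 0.0243)/0.121104 = 134 days (vs. the pure-advection estimate x/v = 134 d).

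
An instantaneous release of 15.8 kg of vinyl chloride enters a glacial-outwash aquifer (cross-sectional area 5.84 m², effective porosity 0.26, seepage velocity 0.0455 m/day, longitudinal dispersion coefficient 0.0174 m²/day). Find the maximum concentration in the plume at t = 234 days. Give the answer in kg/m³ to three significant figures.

1.45 kg/m³

The peak of an instantaneous 1D plume sits at x = vt; there the Gaussian factor is 1 and C_max = M/(n_e·A·√(4πDt)), where n_e·A is the pore area the mass is dissolved in.
√(4πDt) = √(4π × 0.0174 × 234) = 7.153 m, so C_max = 15.8/(0.26 × 5.84 × 7.153) = 1.45 kg/m³.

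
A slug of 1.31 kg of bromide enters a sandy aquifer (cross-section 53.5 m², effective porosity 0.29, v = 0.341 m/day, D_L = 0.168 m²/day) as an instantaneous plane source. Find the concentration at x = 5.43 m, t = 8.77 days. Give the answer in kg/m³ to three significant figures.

For an instantaneous plane source, C(x,t) = M/(n_e·A·√(4πDt)) · exp(−(x−vt)²/(4Dt)), with n_e·A the pore (flow) area.
Plume center vt = 0.341 × 8.77 = 2.99057 m, so the well at 5.43 m is 2.43943 m downgradient of the peak.
√(4πDt) = 4.303 m, giving peak height M/(n_e·A·√(4πDt)) = 1.31/(0.29 × 53.5 × 4.303) = 0.01962 kg/m³.
(x−vt)²/(4Dt) = (2.43943)²/(4 × 0.168 × 8.77) = 1.010; exp(−1.010) = 0.3642.
C = 0.01962 × 0.3642 = 0.00715 kg/m³.

0.00715 kg/m³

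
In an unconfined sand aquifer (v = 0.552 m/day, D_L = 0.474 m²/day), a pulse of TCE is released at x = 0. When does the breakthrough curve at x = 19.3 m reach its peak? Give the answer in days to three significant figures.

33.4 days

For the 1D instantaneous-source solution, setting ∂C/∂t = 0 at fixed x gives v²t² + 2Dt − x² = 0, so t = (√(D² + v²x²) − D)/v².
√(D² + v²x²) = √(0.474² + 0.552² × 19.3²) = 10.66; v² = 0.304704.
t = (10.66 − 0.474)/0.304704 = 33.4 days (vs. the pure-advection estimate x/v = 35.0 d).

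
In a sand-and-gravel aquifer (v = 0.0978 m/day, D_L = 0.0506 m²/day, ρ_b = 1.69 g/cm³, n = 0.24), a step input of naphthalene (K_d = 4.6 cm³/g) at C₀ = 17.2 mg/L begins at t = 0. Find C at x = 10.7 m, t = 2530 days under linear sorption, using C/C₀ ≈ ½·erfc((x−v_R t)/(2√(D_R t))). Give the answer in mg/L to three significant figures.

2.02 mg/L

Retardation factor R = 1 + ρ_b·K_d/n = 1 + 1.69 × 4.6/0.24 = 33.39.
Sorption retards both mechanisms: v_R = v/R = 0.002929 m/day, D_R = D/R = 0.001515 m²/day.
v_R·t = 0.002929 × 2530 = 7.41037 m; 2√(D_R t) = 3.916 m; argument = (10.7 − 7.41037)/3.916 = 0.8400.
C = C₀ × ½·erfc(0.8400) = 17.2 × 0.1174 = 2.02 mg/L.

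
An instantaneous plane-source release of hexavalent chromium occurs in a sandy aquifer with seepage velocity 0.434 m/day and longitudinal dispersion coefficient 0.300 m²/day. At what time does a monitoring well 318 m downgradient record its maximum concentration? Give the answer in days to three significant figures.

For the 1D instantaneous-source solution, setting ∂C/∂t = 0 at fixed x gives v²t² + 2Dt − x² = 0, so t = (√(D² + v²x²) − D)/v².
√(D² + v²x²) = √(0.300² + 0.434² × 318²) = 138.0; v² = 0.188356.
t = (138.0 − 0.300)/0.188356 = 731 days (vs. the pure-advection estimate x/v = 733 d).

731 days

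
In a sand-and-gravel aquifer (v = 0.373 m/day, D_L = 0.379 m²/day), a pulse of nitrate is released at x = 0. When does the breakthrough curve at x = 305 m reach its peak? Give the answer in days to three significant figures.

815 days

For the 1D instantaneous-source solution, setting ∂C/∂t = 0 at fixed x gives v²t² + 2Dt − x² = 0, so t = (√(D² + v²x²) − D)/v².
√(D² + v²x²) = √(0.379² + 0.373² × 305²) = 113.8; v² = 0.139129.
t = (113.8 − 0.379)/0.139129 = 815 days (vs. the pure-advection estimate x/v = 818 d).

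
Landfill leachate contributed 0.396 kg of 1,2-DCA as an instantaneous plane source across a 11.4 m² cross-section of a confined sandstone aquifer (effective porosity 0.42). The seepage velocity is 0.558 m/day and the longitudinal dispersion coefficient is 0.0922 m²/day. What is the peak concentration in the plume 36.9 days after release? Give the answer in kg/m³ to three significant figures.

The peak of an instantaneous 1D plume sits at x = vt; there the Gaussian factor is 1 and C_max = M/(n_e·A·√(4πDt)), where n_e·A is the pore area the mass is dissolved in.
√(4πDt) = √(4π × 0.0922 × 36.9) = 6.539 m, so C_max = 0.396/(0.42 × 11.4 × 6.539) = 0.0126 kg/m³.

0.0126 kg/m³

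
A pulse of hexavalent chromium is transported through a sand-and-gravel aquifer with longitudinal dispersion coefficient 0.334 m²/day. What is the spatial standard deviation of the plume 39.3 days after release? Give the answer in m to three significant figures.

5.12 m

Dispersive spreading gives a Gaussian with σ² = 2Dt; advection only shifts the center.
σ = √(2 × 0.334 × 39.3) = 5.12 m.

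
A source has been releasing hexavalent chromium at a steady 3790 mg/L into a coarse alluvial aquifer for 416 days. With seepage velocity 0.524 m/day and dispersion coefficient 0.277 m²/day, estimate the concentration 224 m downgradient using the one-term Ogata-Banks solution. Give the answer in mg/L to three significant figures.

1310 mg/L

For a continuous step input, C/C₀ ≈ ½·erfc((x−vt)/(2√(Dt))).
vt = 0.524 × 416 = 217.984 m and 2√(Dt) = 2√(0.277 × 416) = 21.47 m.
Argument (x−vt)/(2√(Dt)) = (224 − 217.984)/21.47 = 0.2802; ½·erfc(0.2802) = 0.3460.
C = 3790 × 0.3460 = 1310 mg/L.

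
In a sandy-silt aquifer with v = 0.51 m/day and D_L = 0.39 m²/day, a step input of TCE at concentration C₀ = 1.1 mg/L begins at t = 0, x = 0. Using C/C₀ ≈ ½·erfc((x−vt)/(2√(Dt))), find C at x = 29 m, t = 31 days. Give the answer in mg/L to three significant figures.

0.00402 mg/L

For a continuous step input, C/C₀ ≈ ½·erfc((x−vt)/(2√(Dt))).
vt = 0.51 × 31 = 15.81 m and 2√(Dt) = 2√(0.39 × 31) = 6.954 m.
Argument (x−vt)/(2√(Dt)) = (29 − 15.81)/6.954 = 1.897; ½·erfc(1.897) = 0.003651.
C = 1.1 × 0.003651 = 0.00402 mg/L.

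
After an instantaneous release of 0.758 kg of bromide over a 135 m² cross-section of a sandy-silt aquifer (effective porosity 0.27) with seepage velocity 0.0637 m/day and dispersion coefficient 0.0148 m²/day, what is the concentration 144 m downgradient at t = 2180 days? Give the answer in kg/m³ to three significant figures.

For an instantaneous plane source, C(x,t) = M/(n_e·A·√(4πDt)) · exp(−(x−vt)²/(4Dt)), with n_e·A the pore (flow) area.
Plume center vt = 0.0637 × 2180 = 138.866 m, so the well at 144 m is 5.134 m downgradient of the peak.
√(4πDt) = 20.14 m, giving peak height M/(n_e·A·√(4πDt)) = 0.758/(0.27 × 135 × 20.14) = 0.001033 kg/m³.
(x−vt)²/(4Dt) = (5.134)²/(4 × 0.0148 × 2180) = 0.2042; exp(−0.2042) = 0.8153.
C = 0.001033 × 0.8153 = 0.000842 kg/m³.

0.000842 kg/m³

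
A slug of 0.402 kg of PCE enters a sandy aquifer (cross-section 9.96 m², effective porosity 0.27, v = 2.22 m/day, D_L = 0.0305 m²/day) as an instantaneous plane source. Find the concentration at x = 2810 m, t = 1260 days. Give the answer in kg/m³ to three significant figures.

0.00234 kg/m³

For an instantaneous plane source, C(x,t) = M/(n_e·A·√(4πDt)) · exp(−(x−vt)²/(4Dt)), with n_e·A the pore (flow) area.
Plume center vt = 2.22 × 1260 = 2797.2 m, so the well at 2810 m is 12.8 m downgradient of the peak.
√(4πDt) = 21.98 m, giving peak height M/(n_e·A·√(4πDt)) = 0.402/(0.27 × 9.96 × 21.98) = 0.006801 kg/m³.
(x−vt)²/(4Dt) = (12.8)²/(4 × 0.0305 × 1260) = 1.066; exp(−1.066) = 0.3444.
C = 0.006801 × 0.3444 = 0.00234 kg/m³.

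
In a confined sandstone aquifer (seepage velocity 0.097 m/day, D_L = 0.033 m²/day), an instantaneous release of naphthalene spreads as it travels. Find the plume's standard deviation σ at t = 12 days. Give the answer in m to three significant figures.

0.890 m

Dispersive spreading gives a Gaussian with σ² = 2Dt; advection only shifts the center.
σ = √(2 × 0.033 × 12) = 0.890 m.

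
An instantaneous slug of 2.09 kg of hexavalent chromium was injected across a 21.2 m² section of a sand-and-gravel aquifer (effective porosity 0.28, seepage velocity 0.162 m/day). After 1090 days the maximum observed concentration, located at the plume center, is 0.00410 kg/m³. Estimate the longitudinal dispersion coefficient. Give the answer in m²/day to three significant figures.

At the plume center C_max = M/(n_e·A·√(4πDt)), so D = M²/(4πt·(n_e·A·C_max)²).
n_e·A·C_max = 0.28 × 21.2 × 0.00410 = 0.02434 kg/m.
D = 2.09²/(4π × 1090 × 0.02434²) = 0.538 m²/day.

0.538 m²/day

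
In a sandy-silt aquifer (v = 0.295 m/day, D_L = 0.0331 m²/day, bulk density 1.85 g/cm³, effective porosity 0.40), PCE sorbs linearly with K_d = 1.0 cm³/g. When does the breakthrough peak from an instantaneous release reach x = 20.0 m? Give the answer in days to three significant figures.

379 days

Retardation factor R = 1 + ρ_b·K_d/n = 1 + 1.85 × 1.0/0.40 = 5.625.
Sorption retards both mechanisms: v_R = v/R = 0.05244 m/day, D_R = D/R = 0.005884 m²/day.
Peak time from v_R²t² + 2D_R t − x² = 0: t = (√(D_R² + v_R²x²) − D_R)/v_R².
√(D_R² + v_R²x²) = √(0.005884² + 0.05244² × 20.0²) = 1.049; v_R² = 0.002750.
t = (1.049 − 0.005884)/0.002750 = 379 days.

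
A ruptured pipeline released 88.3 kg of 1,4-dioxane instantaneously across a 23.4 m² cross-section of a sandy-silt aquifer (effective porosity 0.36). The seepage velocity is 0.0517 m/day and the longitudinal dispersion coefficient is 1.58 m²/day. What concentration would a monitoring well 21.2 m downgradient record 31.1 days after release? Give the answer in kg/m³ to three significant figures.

0.0598 kg/m³

For an instantaneous plane source, C(x,t) = M/(n_e·A·√(4πDt)) · exp(−(x−vt)²/(4Dt)), with n_e·A the pore (flow) area.
Plume center vt = 0.0517 × 31.1 = 1.60787 m, so the well at 21.2 m is 19.59213 m downgradient of the peak.
√(4πDt) = 24.85 m, giving peak height M/(n_e·A·√(4πDt)) = 88.3/(0.36 × 23.4 × 24.85) = 0.4218 kg/m³.
(x−vt)²/(4Dt) = (19.59213)²/(4 × 1.58 × 31.1) = 1.953; exp(−1.953) = 0.1418.
C = 0.4218 × 0.1418 = 0.0598 kg/m³.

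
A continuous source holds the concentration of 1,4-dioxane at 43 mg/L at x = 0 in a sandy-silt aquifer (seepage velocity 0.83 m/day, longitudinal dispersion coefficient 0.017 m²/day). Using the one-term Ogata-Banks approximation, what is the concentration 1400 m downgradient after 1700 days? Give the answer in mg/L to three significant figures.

For a continuous step input, C/C₀ ≈ ½·erfc((x−vt)/(2√(Dt))).
vt = 0.83 × 1700 = 1411 m and 2√(Dt) = 2√(0.017 × 1700) = 10.75 m.
Argument (x−vt)/(2√(Dt)) = (1400 − 1411)/10.75 = -1.023; ½·erfc(-1.023) = 0.9260.
C = 43 × 0.9260 = 39.8 mg/L.

39.8 mg/L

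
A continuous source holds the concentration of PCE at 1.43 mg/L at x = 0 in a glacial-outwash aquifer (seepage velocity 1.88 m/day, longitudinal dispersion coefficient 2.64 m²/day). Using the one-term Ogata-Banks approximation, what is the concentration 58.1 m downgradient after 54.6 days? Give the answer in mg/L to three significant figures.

1.42 mg/L

For a continuous step input, C/C₀ ≈ ½·erfc((x−vt)/(2√(Dt))).
vt = 1.88 × 54.6 = 102.648 m and 2√(Dt) = 2√(2.64 × 54.6) = 24.01 m.
Argument (x−vt)/(2√(Dt)) = (58.1 − 102.648)/24.01 = -1.855; ½·erfc(-1.855) = 0.9956.
C = 1.43 × 0.9956 = 1.42 mg/L.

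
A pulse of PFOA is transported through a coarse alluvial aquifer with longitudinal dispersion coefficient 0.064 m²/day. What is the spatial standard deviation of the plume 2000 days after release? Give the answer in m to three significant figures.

Dispersive spreading gives a Gaussian with σ² = 2Dt; advection only shifts the center.
σ = √(2 × 0.064 × 2000) = 16.0 m.

16.0 m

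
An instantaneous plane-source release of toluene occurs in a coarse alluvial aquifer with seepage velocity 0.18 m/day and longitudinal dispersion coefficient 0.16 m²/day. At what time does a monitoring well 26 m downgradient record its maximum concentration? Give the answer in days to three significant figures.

140 days

For the 1D instantaneous-source solution, setting ∂C/∂t = 0 at fixed x gives v²t² + 2Dt − x² = 0, so t = (√(D² + v²x²) − D)/v².
√(D² + v²x²) = √(0.16² + 0.18² × 26²) = 4.683; v² = 0.0324.
t = (4.683 − 0.16)/0.0324 = 140 days (vs. the pure-advection estimate x/v = 144 d).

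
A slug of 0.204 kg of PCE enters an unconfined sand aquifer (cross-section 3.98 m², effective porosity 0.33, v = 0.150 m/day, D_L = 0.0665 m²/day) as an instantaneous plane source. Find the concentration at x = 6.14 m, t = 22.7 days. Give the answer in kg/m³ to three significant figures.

For an instantaneous plane source, C(x,t) = M/(n_e·A·√(4πDt)) · exp(−(x−vt)²/(4Dt)), with n_e·A the pore (flow) area.
Plume center vt = 0.150 × 22.7 = 3.405 m, so the well at 6.14 m is 2.735 m downgradient of the peak.
√(4πDt) = 4.355 m, giving peak height M/(n_e·A·√(4πDt)) = 0.204/(0.33 × 3.98 × 4.355) = 0.03567 kg/m³.
(x−vt)²/(4Dt) = (2.735)²/(4 × 0.0665 × 22.7) = 1.239; exp(−1.239) = 0.2897.
C = 0.03567 × 0.2897 = 0.0103 kg/m³.

0.0103 kg/m³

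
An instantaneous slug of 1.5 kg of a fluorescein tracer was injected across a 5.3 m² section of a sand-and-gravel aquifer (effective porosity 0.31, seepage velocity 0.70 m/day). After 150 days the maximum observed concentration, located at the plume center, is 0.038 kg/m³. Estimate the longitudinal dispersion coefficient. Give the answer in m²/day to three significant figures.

0.306 m²/day

At the plume center C_max = M/(n_e·A·√(4πDt)), so D = M²/(4πt·(n_e·A·C_max)²).
n_e·A·C_max = 0.31 × 5.3 × 0.038 = 0.06243 kg/m.
D = 1.5²/(4π × 150 × 0.06243²) = 0.306 m²/day.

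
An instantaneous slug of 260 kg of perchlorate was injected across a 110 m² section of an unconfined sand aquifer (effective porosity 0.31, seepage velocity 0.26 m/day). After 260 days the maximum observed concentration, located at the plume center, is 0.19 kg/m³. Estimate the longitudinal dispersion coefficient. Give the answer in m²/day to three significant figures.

0.493 m²/day

At the plume center C_max = M/(n_e·A·√(4πDt)), so D = M²/(4πt·(n_e·A·C_max)²).
n_e·A·C_max = 0.31 × 110 × 0.19 = 6.479 kg/m.
D = 260²/(4π × 260 × 6.479²) = 0.493 m²/day.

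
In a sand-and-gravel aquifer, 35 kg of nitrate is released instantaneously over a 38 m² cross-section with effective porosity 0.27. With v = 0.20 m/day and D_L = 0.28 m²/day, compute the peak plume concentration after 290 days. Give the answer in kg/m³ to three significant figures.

The peak of an instantaneous 1D plume sits at x = vt; there the Gaussian factor is 1 and C_max = M/(n_e·A·√(4πDt)), where n_e·A is the pore area the mass is dissolved in.
√(4πDt) = √(4π × 0.28 × 290) = 31.94 m, so C_max = 35/(0.27 × 38 × 31.94) = 0.107 kg/m³.

0.107 kg/m³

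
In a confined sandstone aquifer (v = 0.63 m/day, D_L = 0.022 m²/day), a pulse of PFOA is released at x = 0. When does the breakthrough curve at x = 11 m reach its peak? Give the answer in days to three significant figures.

17.4 days

For the 1D instantaneous-source solution, setting ∂C/∂t = 0 at fixed x gives v²t² + 2Dt − x² = 0, so t = (√(D² + v²x²) − D)/v².
√(D² + v²x²) = √(0.022² + 0.63² × 11²) = 6.930; v² = 0.3969.
t = (6.930 − 0.022)/0.3969 = 17.4 days (vs. the pure-advection estimate x/v = 17.5 d).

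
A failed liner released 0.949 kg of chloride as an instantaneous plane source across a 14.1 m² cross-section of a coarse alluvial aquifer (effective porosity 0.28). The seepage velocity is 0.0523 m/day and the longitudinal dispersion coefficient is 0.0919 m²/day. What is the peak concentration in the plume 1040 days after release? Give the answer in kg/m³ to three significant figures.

0.00694 kg/m³

The peak of an instantaneous 1D plume sits at x = vt; there the Gaussian factor is 1 and C_max = M/(n_e·A·√(4πDt)), where n_e·A is the pore area the mass is dissolved in.
√(4πDt) = √(4π × 0.0919 × 1040) = 34.66 m, so C_max = 0.949/(0.28 × 14.1 × 34.66) = 0.00694 kg/m³.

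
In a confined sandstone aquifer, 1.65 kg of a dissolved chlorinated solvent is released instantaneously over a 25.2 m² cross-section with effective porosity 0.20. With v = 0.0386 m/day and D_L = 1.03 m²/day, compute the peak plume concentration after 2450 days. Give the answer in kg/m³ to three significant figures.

0.00184 kg/m³

The peak of an instantaneous 1D plume sits at x = vt; there the Gaussian factor is 1 and C_max = M/(n_e·A·√(4πDt)), where n_e·A is the pore area the mass is dissolved in.
√(4πDt) = √(4π × 1.03 × 2450) = 178.1 m, so C_max = 1.65/(0.20 × 25.2 × 178.1) = 0.00184 kg/m³.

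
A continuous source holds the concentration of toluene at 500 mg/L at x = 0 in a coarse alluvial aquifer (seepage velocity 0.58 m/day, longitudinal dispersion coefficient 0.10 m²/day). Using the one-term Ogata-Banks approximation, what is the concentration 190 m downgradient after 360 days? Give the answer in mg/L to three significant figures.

For a continuous step input, C/C₀ ≈ ½·erfc((x−vt)/(2√(Dt))).
vt = 0.58 × 360 = 208.8 m and 2√(Dt) = 2√(0.10 × 360) = 12.00 m.
Argument (x−vt)/(2√(Dt)) = (190 − 208.8)/12.00 = -1.567; ½·erfc(-1.567) = 0.9867.
C = 500 × 0.9867 = 493 mg/L.

493 mg/L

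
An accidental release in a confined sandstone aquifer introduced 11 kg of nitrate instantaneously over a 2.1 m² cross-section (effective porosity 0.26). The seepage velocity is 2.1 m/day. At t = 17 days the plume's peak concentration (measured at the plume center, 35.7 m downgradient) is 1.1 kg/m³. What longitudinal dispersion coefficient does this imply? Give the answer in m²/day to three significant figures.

1.57 m²/day

At the plume center C_max = M/(n_e·A·√(4πDt)), so D = M²/(4πt·(n_e·A·C_max)²).
n_e·A·C_max = 0.26 × 2.1 × 1.1 = 0.6006 kg/m.
D = 11²/(4π × 17 × 0.6006²) = 1.57 m²/day.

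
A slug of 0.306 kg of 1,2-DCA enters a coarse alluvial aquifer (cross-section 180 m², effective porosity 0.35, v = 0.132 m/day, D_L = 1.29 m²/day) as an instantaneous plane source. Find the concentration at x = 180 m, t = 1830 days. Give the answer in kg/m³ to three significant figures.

For an instantaneous plane source, C(x,t) = M/(n_e·A·√(4πDt)) · exp(−(x−vt)²/(4Dt)), with n_e·A the pore (flow) area.
Plume center vt = 0.132 × 1830 = 241.56 m, so the well at 180 m is 61.56 m upgradient of the peak.
√(4πDt) = 172.2 m, giving peak height M/(n_e·A·√(4πDt)) = 0.306/(0.35 × 180 × 172.2) = 2.821e-05 kg/m³.
(x−vt)²/(4Dt) = (-61.56)²/(4 × 1.29 × 1830) = 0.4013; exp(−0.4013) = 0.6694.
C = 2.821e-05 × 0.6694 = 1.89e-05 kg/m³.

1.89e-05 kg/m³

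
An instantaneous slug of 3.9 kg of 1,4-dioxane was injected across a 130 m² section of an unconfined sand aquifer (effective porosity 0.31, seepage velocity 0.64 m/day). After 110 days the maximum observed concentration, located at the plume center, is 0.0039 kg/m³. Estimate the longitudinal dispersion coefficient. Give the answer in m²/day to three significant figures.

At the plume center C_max = M/(n_e·A·√(4πDt)), so D = M²/(4πt·(n_e·A·C_max)²).
n_e·A·C_max = 0.31 × 130 × 0.0039 = 0.1572 kg/m.
D = 3.9²/(4π × 110 × 0.1572²) = 0.445 m²/day.

0.445 m²/day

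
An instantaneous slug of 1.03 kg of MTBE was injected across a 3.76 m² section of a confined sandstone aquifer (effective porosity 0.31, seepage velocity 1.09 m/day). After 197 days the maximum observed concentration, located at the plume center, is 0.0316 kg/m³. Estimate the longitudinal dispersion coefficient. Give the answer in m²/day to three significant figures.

0.316 m²/day

At the plume center C_max = M/(n_e·A·√(4πDt)), so D = M²/(4πt·(n_e·A·C_max)²).
n_e·A·C_max = 0.31 × 3.76 × 0.0316 = 0.03683 kg/m.
D = 1.03²/(4π × 197 × 0.03683²) = 0.316 m²/day.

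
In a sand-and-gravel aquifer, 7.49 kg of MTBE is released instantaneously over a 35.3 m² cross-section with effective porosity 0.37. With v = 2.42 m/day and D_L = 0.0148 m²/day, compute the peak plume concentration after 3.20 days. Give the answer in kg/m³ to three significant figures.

0.743 kg/m³

The peak of an instantaneous 1D plume sits at x = vt; there the Gaussian factor is 1 and C_max = M/(n_e·A·√(4πDt)), where n_e·A is the pore area the mass is dissolved in.
√(4πDt) = √(4π × 0.0148 × 3.20) = 0.7715 m, so C_max = 7.49/(0.37 × 35.3 × 0.7715) = 0.743 kg/m³.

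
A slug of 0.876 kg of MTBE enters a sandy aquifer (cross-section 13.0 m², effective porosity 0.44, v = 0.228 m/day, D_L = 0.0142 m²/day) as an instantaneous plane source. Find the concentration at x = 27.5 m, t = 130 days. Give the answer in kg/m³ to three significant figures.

For an instantaneous plane source, C(x,t) = M/(n_e·A·√(4πDt)) · exp(−(x−vt)²/(4Dt)), with n_e·A the pore (flow) area.
Plume center vt = 0.228 × 130 = 29.64 m, so the well at 27.5 m is 2.14 m upgradient of the peak.
√(4πDt) = 4.816 m, giving peak height M/(n_e·A·√(4πDt)) = 0.876/(0.44 × 13.0 × 4.816) = 0.03180 kg/m³.
(x−vt)²/(4Dt) = (-2.14)²/(4 × 0.0142 × 130) = 0.6202; exp(−0.6202) = 0.5378.
C = 0.03180 × 0.5378 = 0.0171 kg/m³.

0.0171 kg/m³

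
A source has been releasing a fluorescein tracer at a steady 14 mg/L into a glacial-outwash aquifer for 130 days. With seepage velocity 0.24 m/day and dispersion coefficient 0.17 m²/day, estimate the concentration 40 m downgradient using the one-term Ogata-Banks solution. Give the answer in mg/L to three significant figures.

1.30 mg/L

For a continuous step input, C/C₀ ≈ ½·erfc((x−vt)/(2√(Dt))).
vt = 0.24 × 130 = 31.2 m and 2√(Dt) = 2√(0.17 × 130) = 9.402 m.
Argument (x−vt)/(2√(Dt)) = (40 − 31.2)/9.402 = 0.9360; ½·erfc(0.9360) = 0.09280.
C = 14 × 0.09280 = 1.30 mg/L.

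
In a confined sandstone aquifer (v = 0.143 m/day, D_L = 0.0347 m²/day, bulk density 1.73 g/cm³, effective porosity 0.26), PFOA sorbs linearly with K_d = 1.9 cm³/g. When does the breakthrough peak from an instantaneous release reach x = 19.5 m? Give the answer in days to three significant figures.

1840 days

Retardation factor R = 1 + ρ_b·K_d/n = 1 + 1.73 × 1.9/0.26 = 13.64.
Sorption retards both mechanisms: v_R = v/R = 0.01048 m/day, D_R = D/R = 0.002544 m²/day.
Peak time from v_R²t² + 2D_R t − x² = 0: t = (√(D_R² + v_R²x²) − D_R)/v_R².
√(D_R² + v_R²x²) = √(0.002544² + 0.01048² × 19.5²) = 0.2044; v_R² = 0.0001098.
t = (0.2044 − 0.002544)/0.0001098 = 1840 days.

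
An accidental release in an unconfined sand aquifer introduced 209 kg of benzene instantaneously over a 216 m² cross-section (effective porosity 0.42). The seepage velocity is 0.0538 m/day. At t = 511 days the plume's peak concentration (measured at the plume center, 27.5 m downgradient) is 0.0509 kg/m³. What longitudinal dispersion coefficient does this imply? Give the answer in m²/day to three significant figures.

0.319 m²/day

At the plume center C_max = M/(n_e·A·√(4πDt)), so D = M²/(4πt·(n_e·A·C_max)²).
n_e·A·C_max = 0.42 × 216 × 0.0509 = 4.618 kg/m.
D = 209²/(4π × 511 × 4.618²) = 0.319 m²/day.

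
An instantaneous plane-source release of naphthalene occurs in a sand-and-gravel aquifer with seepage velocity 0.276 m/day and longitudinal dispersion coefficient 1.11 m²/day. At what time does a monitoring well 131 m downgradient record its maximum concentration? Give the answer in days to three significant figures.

460 days

For the 1D instantaneous-source solution, setting ∂C/∂t = 0 at fixed x gives v²t² + 2Dt − x² = 0, so t = (√(D² + v²x²) − D)/v².
√(D² + v²x²) = √(1.11² + 0.276² × 131²) = 36.17; v² = 0.076176.
t = (36.17 − 1.11)/0.076176 = 460 days (vs. the pure-advection estimate x/v = 475 d).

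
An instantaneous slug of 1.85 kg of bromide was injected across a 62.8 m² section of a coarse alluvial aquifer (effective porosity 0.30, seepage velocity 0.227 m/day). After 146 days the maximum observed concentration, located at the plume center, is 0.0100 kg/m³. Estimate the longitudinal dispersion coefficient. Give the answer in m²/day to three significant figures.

At the plume center C_max = M/(n_e·A·√(4πDt)), so D = M²/(4πt·(n_e·A·C_max)²).
n_e·A·C_max = 0.30 × 62.8 × 0.0100 = 0.1884 kg/m.
D = 1.85²/(4π × 146 × 0.1884²) = 0.0526 m²/day.

0.0526 m²/day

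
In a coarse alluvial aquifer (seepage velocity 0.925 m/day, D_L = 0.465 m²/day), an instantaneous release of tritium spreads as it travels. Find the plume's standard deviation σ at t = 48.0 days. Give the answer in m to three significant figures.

6.68 m

Dispersive spreading gives a Gaussian with σ² = 2Dt; advection only shifts the center.
σ = √(2 × 0.465 × 48.0) = 6.68 m.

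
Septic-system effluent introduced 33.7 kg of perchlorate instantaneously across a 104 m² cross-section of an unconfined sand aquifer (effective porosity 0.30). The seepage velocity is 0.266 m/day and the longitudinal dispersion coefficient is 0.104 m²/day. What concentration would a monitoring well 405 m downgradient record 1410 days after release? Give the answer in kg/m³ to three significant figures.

For an instantaneous plane source, C(x,t) = M/(n_e·A·√(4πDt)) · exp(−(x−vt)²/(4Dt)), with n_e·A the pore (flow) area.
Plume center vt = 0.266 × 1410 = 375.06 m, so the well at 405 m is 29.94 m downgradient of the peak.
√(4πDt) = 42.93 m, giving peak height M/(n_e·A·√(4πDt)) = 33.7/(0.30 × 104 × 42.93) = 0.02516 kg/m³.
(x−vt)²/(4Dt) = (29.94)²/(4 × 0.104 × 1410) = 1.528; exp(−1.528) = 0.2170.
C = 0.02516 × 0.2170 = 0.00546 kg/m³.

0.00546 kg/m³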